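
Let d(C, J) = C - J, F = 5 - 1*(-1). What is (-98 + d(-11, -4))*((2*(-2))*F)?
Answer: 2520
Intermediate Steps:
F = 6 (F = 5 + 1 = 6)
(-98 + d(-11, -4))*((2*(-2))*F) = (-98 + (-11 - 1*(-4)))*((2*(-2))*6) = (-98 + (-11 + 4))*(-4*6) = (-98 - 7)*(-24) = -105*(-24) = 2520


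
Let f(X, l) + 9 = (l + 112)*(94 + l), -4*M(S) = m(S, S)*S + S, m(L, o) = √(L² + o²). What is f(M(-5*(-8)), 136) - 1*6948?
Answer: 50083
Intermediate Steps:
M(S) = -S/4 - S*√2*√(S²)/4 (M(S) = -(√(S² + S²)*S + S)/4 = -(√(2*S²)*S + S)/4 = -((√2*√(S²))*S + S)/4 = -(S*√2*√(S²) + S)/4 = -(S + S*√2*√(S²))/4 = -S/4 - S*√2*√(S²)/4)
f(X, l) = -9 + (94 + l)*(112 + l) (f(X, l) = -9 + (l + 112)*(94 + l) = -9 + (112 + l)*(94 + l) = -9 + (94 + l)*(112 + l))
f(M(-5*(-8)), 136) - 1*6948 = (10519 + 136² + 206*136) - 1*6948 = (10519 + 18496 + 28016) - 6948 = 57031 - 6948 = 50083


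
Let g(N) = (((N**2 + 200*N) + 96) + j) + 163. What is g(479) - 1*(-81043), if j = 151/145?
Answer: 58948886/145 ≈ 4.0654e+5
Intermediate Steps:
j = 151/145 (j = 151*(1/145) = 151/145 ≈ 1.0414)
g(N) = 37706/145 + N**2 + 200*N (g(N) = (((N**2 + 200*N) + 96) + 151/145) + 163 = ((96 + N**2 + 200*N) + 151/145) + 163 = (14071/145 + N**2 + 200*N) + 163 = 37706/145 + N**2 + 200*N)
g(479) - 1*(-81043) = (37706/145 + 479**2 + 200*479) - 1*(-81043) = (37706/145 + 229441 + 95800) + 81043 = 47197651/145 + 81043 = 58948886/145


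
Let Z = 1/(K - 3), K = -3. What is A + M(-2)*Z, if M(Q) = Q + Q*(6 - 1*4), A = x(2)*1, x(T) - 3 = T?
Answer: 6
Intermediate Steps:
x(T) = 3 + T
Z = -⅙ (Z = 1/(-3 - 3) = 1/(-6) = -⅙ ≈ -0.16667)
A = 5 (A = (3 + 2)*1 = 5*1 = 5)
M(Q) = 3*Q (M(Q) = Q + Q*(6 - 4) = Q + Q*2 = Q + 2*Q = 3*Q)
A + M(-2)*Z = 5 + (3*(-2))*(-⅙) = 5 - 6*(-⅙) = 5 + 1 = 6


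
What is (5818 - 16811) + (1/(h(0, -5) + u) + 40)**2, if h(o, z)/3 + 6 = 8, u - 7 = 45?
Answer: -31593411/3364 ≈ -9391.6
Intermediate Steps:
u = 52 (u = 7 + 45 = 52)
h(o, z) = 6 (h(o, z) = -18 + 3*8 = -18 + 24 = 6)
(5818 - 16811) + (1/(h(0, -5) + u) + 40)**2 = (5818 - 16811) + (1/(6 + 52) + 40)**2 = -10993 + (1/58 + 40)**2 = -10993 + (2321/58)**2 = -10993 + 5387041/3364 = -31593411/3364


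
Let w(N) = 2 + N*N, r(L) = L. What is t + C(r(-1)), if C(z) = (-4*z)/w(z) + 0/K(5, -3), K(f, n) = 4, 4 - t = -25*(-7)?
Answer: -509/3 ≈ -169.67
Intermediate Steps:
t = -171 (t = 4 - (-25)*(-7) = 4 - 1*175 = 4 - 175 = -171)
w(N) = 2 + N**2
C(z) = -4*z/(2 + z**2) (C(z) = (-4*z)/(2 + z**2) + 0/4 = -4*z/(2 + z**2) + 0*(1/4) = -4*z/(2 + z**2) + 0 = -4*z/(2 + z**2))
t + C(r(-1)) = -171 - 4*(-1)/(2 + (-1)**2) = -171 - 4*(-1)/(2 + 1) = -171 - 4*(-1)/3 = -171 - 4*(-1)*1/3 = -171 + 4/3 = -509/3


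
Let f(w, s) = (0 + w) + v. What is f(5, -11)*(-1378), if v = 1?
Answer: -8268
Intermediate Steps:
f(w, s) = 1 + w (f(w, s) = (0 + w) + 1 = w + 1 = 1 + w)
f(5, -11)*(-1378) = (1 + 5)*(-1378) = 6*(-1378) = -8268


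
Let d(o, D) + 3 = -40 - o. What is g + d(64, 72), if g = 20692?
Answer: 20585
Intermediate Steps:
d(o, D) = -43 - o (d(o, D) = -3 + (-40 - o) = -43 - o)
g + d(64, 72) = 20692 + (-43 - 1*64) = 20692 + (-43 - 64) = 20692 - 107 = 20585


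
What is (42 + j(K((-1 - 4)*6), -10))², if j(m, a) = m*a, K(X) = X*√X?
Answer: -2698236 + 25200*I*√30 ≈ -2.6982e+6 + 1.3803e+5*I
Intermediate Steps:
K(X) = X^(3/2)
j(m, a) = a*m
(42 + j(K((-1 - 4)*6), -10))² = (42 - 10*6*√6*(-1 - 4)^(3/2))² = (42 - 10*(-30*I*√30))² = (42 - (-300)*I*√30)² = (42 + 300*I*√30)²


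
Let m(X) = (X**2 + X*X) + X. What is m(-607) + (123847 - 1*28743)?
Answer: 831395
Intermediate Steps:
m(X) = X + 2*X**2 (m(X) = (X**2 + X**2) + X = 2*X**2 + X = X + 2*X**2)
m(-607) + (123847 - 1*28743) = -607*(1 + 2*(-607)) + (123847 - 1*28743) = -607*(1 - 1214) + (123847 - 28743) = -607*(-1213) + 95104 = 736291 + 95104 = 831395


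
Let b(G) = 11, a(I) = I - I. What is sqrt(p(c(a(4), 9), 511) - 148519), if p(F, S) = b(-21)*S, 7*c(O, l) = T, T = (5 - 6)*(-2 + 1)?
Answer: I*sqrt(142898) ≈ 378.02*I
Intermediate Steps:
a(I) = 0
T = 1 (T = -1*(-1) = 1)
c(O, l) = 1/7 (c(O, l) = (1/7)*1 = 1/7)
p(F, S) = 11*S
sqrt(p(c(a(4), 9), 511) - 148519) = sqrt(11*511 - 148519) = sqrt(5621 - 148519) = sqrt(-142898) = I*sqrt(142898)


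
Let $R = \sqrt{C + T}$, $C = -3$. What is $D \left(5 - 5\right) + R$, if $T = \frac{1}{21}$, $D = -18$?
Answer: $\frac{i \sqrt{1302}}{21} \approx 1.7183 i$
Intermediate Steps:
$T = \frac{1}{21} \approx 0.047619$
$R = \frac{i \sqrt{1302}}{21}$ ($R = \sqrt{-3 + \frac{1}{21}} = \sqrt{- \frac{62}{21}} = \frac{i \sqrt{1302}}{21} \approx 1.7183 i$)
$D \left(5 - 5\right) + R = - 18 \left(5 - 5\right) + \frac{i \sqrt{1302}}{21} = \left(-18\right) 0 + \frac{i \sqrt{1302}}{21} = 0 + \frac{i \sqrt{1302}}{21} = \frac{i \sqrt{1302}}{21}$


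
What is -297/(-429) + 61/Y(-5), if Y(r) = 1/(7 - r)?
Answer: 9525/13 ≈ 732.69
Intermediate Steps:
-297/(-429) + 61/Y(-5) = -297/(-429) + 61/((-1/(-7 - 5))) = -297*(-1/429) + 61/((-1/(-12))) = 9/13 + 61/((-1*(-1/12))) = 9/13 + 61/(1/12) = 9/13 + 61*12 = 9/13 + 732 = 9525/13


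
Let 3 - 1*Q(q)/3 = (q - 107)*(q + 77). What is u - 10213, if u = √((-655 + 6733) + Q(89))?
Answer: -10213 + √15051 ≈ -10090.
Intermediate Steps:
Q(q) = 9 - 3*(-107 + q)*(77 + q) (Q(q) = 9 - 3*(q - 107)*(q + 77) = 9 - 3*(-107 + q)*(77 + q))
u = √15051 (u = √((-655 + 6733) + (24726 - 3*89² + 90*89)) = √(6078 + (24726 - 3*7921 + 8010)) = √(6078 + (24726 - 23763 + 8010)) = √(6078 + 8973) = √15051 ≈ 122.68)
u - 10213 = √15051 - 10213 = -10213 + √15051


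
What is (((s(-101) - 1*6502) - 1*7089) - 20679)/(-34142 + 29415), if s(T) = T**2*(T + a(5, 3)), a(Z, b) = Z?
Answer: 1013566/4727 ≈ 214.42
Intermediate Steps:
s(T) = T**2*(5 + T) (s(T) = T**2*(T + 5) = T**2*(5 + T))
(((s(-101) - 1*6502) - 1*7089) - 20679)/(-34142 + 29415) = ((((-101)**2*(5 - 101) - 1*6502) - 1*7089) - 20679)/(-34142 + 29415) = (((10201*(-96) - 6502) - 7089) - 20679)/(-4727) = (((-979296 - 6502) - 7089) - 20679)*(-1/4727) = ((-985798 - 7089) - 20679)*(-1/4727) = (-992887 - 20679)*(-1/4727) = -1013566*(-1/4727) = 1013566/4727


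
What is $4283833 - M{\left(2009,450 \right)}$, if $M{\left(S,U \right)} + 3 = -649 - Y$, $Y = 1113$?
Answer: $4285598$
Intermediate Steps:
$M{\left(S,U \right)} = -1765$ ($M{\left(S,U \right)} = -3 - 1762 = -1765$)
$4283833 - M{\left(2009,450 \right)} = 4283833 - -1765 = 4283833 + 1765 = 4285598$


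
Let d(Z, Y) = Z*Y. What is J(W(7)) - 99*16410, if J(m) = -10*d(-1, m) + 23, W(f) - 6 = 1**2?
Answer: -1624497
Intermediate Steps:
d(Z, Y) = Y*Z
W(f) = 7 (W(f) = 6 + 1**2 = 6 + 1 = 7)
J(m) = 23 + 10*m (J(m) = -10*m*(-1) + 23 = -(-10)*m + 23 = 10*m + 23 = 23 + 10*m)
J(W(7)) - 99*16410 = (23 + 10*7) - 99*16410 = (23 + 70) - 1624590 = 93 - 1624590 = -1624497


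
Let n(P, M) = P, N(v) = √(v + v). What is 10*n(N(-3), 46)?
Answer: 10*I*√6 ≈ 24.495*I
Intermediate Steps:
N(v) = √2*√v (N(v) = √(2*v) = √2*√v)
10*n(N(-3), 46) = 10*(√2*√(-3)) = 10*(√2*(I*√3)) = 10*(I*√6) = 10*I*√6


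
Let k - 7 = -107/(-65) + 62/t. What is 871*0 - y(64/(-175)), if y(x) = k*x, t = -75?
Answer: 487936/170625 ≈ 2.8597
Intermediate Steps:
k = 7624/975 (k = 7 + (-107/(-65) + 62/(-75)) = 7 + (-107*(-1/65) + 62*(-1/75)) = 7 + (107/65 - 62/75) = 7 + 799/975 = 7624/975 ≈ 7.8195)
y(x) = 7624*x/975
871*0 - y(64/(-175)) = 871*0 - 7624*64/(-175)/975 = 0 - 7624*64*(-1/175)/975 = 0 - 7624*(-64)/(975*175) = 0 - 1*(-487936/170625) = 0 + 487936/170625 = 487936/170625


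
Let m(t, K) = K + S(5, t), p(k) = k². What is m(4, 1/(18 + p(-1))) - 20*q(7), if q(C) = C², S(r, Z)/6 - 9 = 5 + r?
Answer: -16453/19 ≈ -865.95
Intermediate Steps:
S(r, Z) = 84 + 6*r (S(r, Z) = 54 + 6*(5 + r) = 54 + (30 + 6*r) = 84 + 6*r)
m(t, K) = 114 + K (m(t, K) = K + (84 + 6*5) = K + (84 + 30) = K + 114 = 114 + K)
m(4, 1/(18 + p(-1))) - 20*q(7) = (114 + 1/(18 + (-1)²)) - 20*7² = (114 + 1/(18 + 1)) - 20*49 = (114 + 1/19) - 980 = 2167/19 - 980 = -16453/19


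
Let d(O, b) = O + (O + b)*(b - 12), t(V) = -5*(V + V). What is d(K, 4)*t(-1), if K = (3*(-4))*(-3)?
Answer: -2840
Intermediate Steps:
K = 36 (K = -12*(-3) = 36)
t(V) = -10*V
d(O, b) = O + (-12 + b)*(O + b) (d(O, b) = O + (O + b)*(-12 + b) = O + (-12 + b)*(O + b))
d(K, 4)*t(-1) = (4² - 12*4 - 11*36 + 36*4)*(-10*(-1)) = (16 - 48 - 396 + 144)*10 = -284*10 = -2840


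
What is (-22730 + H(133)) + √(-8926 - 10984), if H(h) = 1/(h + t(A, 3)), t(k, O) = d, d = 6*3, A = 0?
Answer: -3432229/151 + I*√19910 ≈ -22730.0 + 141.1*I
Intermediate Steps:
d = 18
t(k, O) = 18
H(h) = 1/(18 + h) (H(h) = 1/(h + 18) = 1/(18 + h))
(-22730 + H(133)) + √(-8926 - 10984) = (-22730 + 1/(18 + 133)) + √(-8926 - 10984) = (-22730 + 1/151) + √(-19910) = (-22730 + 1/151) + I*√19910 = -3432229/151 + I*√19910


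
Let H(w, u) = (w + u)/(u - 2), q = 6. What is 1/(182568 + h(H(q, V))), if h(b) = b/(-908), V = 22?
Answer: 4540/828858713 ≈ 5.4774e-6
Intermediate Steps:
H(w, u) = (u + w)/(-2 + u)
h(b) = -b/908 (h(b) = b*(-1/908) = -b/908)
1/(182568 + h(H(q, V))) = 1/(182568 - (22 + 6)/(908*(-2 + 22))) = 1/(182568 - 28/(908*20)) = 1/(182568 - 28/18160) = 1/(182568 - 1/908*7/5) = 1/(182568 - 7/4540) = 1/(828858713/4540) = 4540/828858713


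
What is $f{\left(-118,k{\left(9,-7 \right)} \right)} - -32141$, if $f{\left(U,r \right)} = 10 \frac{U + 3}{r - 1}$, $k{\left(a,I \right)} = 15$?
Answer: $\frac{224412}{7} \approx 32059.0$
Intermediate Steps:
$f{\left(U,r \right)} = \frac{10 \left(3 + U\right)}{-1 + r}$ ($f{\left(U,r \right)} = 10 \frac{3 + U}{-1 + r} = \frac{10 \left(3 + U\right)}{-1 + r}$)
$f{\left(-118,k{\left(9,-7 \right)} \right)} - -32141 = \frac{10 \left(3 - 118\right)}{-1 + 15} - -32141 = 10 \cdot \frac{1}{14} \left(-115\right) + 32141 = - \frac{575}{7} + 32141 = \frac{224412}{7}$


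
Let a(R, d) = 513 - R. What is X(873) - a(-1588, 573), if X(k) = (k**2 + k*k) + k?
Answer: 1523030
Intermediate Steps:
X(k) = k + 2*k**2 (X(k) = (k**2 + k**2) + k = 2*k**2 + k = k + 2*k**2)
X(873) - a(-1588, 573) = 873*(1 + 2*873) - (513 - 1*(-1588)) = 873*(1 + 1746) - (513 + 1588) = 873*1747 - 1*2101 = 1525131 - 2101 = 1523030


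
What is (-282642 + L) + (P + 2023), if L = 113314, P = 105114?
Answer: -62191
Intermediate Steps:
(-282642 + L) + (P + 2023) = (-282642 + 113314) + (105114 + 2023) = -169328 + 107137 = -62191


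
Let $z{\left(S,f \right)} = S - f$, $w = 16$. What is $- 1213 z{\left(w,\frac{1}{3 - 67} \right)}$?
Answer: $- \frac{1243325}{64} \approx -19427.0$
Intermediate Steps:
$- 1213 z{\left(w,\frac{1}{3 - 67} \right)} = - 1213 \left(16 - \frac{1}{3 - 67}\right) = - 1213 \left(16 - \frac{1}{-64}\right) = - 1213 \left(16 - - \frac{1}{64}\right) = - 1213 \left(16 + \frac{1}{64}\right) = \left(-1213\right) \frac{1025}{64} = - \frac{1243325}{64}$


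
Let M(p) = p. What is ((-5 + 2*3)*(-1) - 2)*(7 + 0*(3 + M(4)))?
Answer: -21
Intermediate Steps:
((-5 + 2*3)*(-1) - 2)*(7 + 0*(3 + M(4))) = ((-5 + 2*3)*(-1) - 2)*(7 + 0*(3 + 4)) = ((-5 + 6)*(-1) - 2)*(7 + 0*7) = (1*(-1) - 2)*(7 + 0) = (-1 - 2)*7 = -3*7 = -21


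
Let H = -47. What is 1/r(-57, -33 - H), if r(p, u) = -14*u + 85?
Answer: -1/111 ≈ -0.0090090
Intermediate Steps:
r(p, u) = 85 - 14*u
1/r(-57, -33 - H) = 1/(85 - 14*(-33 - 1*(-47))) = 1/(85 - 14*(-33 + 47)) = 1/(85 - 14*14) = 1/(85 - 196) = 1/(-111) = -1/111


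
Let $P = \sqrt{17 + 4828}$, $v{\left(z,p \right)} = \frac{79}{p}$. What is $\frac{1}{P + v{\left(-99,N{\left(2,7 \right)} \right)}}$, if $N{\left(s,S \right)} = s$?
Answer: $- \frac{158}{13139} + \frac{4 \sqrt{4845}}{13139} \approx 0.0091654$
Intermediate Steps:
$P = \sqrt{4845} \approx 69.606$
$\frac{1}{P + v{\left(-99,N{\left(2,7 \right)} \right)}} = \frac{1}{\sqrt{4845} + \frac{79}{2}} = \frac{1}{\frac{79}{2} + \sqrt{4845}}$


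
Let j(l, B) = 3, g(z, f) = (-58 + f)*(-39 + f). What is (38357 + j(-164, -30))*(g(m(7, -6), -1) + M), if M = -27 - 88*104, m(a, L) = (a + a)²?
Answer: -261576840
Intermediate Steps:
m(a, L) = 4*a² (m(a, L) = (2*a)² = 4*a²)
M = -9179 (M = -27 - 9152 = -9179)
(38357 + j(-164, -30))*(g(m(7, -6), -1) + M) = (38357 + 3)*((2262 + (-1)² - 97*(-1)) - 9179) = 38360*((2262 + 1 + 97) - 9179) = 38360*(2360 - 9179) = 38360*(-6819) = -261576840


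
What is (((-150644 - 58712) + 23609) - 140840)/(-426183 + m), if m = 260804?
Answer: 326587/165379 ≈ 1.9748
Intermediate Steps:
(((-150644 - 58712) + 23609) - 140840)/(-426183 + m) = (((-150644 - 58712) + 23609) - 140840)/(-426183 + 260804) = ((-209356 + 23609) - 140840)/(-165379) = (-185747 - 140840)*(-1/165379) = -326587*(-1/165379) = 326587/165379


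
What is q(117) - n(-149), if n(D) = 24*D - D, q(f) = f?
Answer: 3544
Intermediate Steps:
n(D) = 23*D
q(117) - n(-149) = 117 - 23*(-149) = 117 - 1*(-3427) = 117 + 3427 = 3544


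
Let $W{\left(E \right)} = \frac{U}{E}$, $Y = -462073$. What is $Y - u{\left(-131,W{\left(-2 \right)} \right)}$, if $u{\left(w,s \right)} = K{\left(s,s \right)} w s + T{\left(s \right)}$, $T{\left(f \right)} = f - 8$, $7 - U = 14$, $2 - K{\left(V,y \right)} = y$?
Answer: $- \frac{1851025}{4} \approx -4.6276 \cdot 10^{5}$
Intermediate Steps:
$K{\left(V,y \right)} = 2 - y$
$U = -7$ ($U = 7 - 14 = -7$)
$T{\left(f \right)} = -8 + f$
$W{\left(E \right)} = - \frac{7}{E}$
$u{\left(w,s \right)} = -8 + s + s w \left(2 - s\right)$ ($u{\left(w,s \right)} = \left(2 - s\right) w s + \left(-8 + s\right) = w \left(2 - s\right) s + \left(-8 + s\right) = s w \left(2 - s\right) + \left(-8 + s\right) = -8 + s + s w \left(2 - s\right)$)
$Y - u{\left(-131,W{\left(-2 \right)} \right)} = -462073 - \left(-8 - \frac{7}{-2} - - \frac{7}{-2} \left(-131\right) \left(-2 - \frac{7}{-2}\right)\right) = -462073 - \left(-8 - - \frac{7}{2} - \left(-7\right) \left(- \frac{1}{2}\right) \left(-131\right) \left(-2 - - \frac{7}{2}\right)\right) = -462073 - \left(-8 + \frac{7}{2} - \frac{7}{2} \left(-131\right) \left(-2 + \frac{7}{2}\right)\right) = -462073 - \left(-8 + \frac{7}{2} - \frac{7}{2} \left(-131\right) \frac{3}{2}\right) = -462073 - \left(-8 + \frac{7}{2} + \frac{2751}{4}\right) = -462073 - \frac{2733}{4} = - \frac{1851025}{4}$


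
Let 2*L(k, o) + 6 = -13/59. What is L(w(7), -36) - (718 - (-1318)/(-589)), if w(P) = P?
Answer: -49963075/69502 ≈ -718.87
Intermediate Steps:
L(k, o) = -367/118 (L(k, o) = -3 + (-13/59)/2 = -3 + (-13*1/59)/2 = -3 + (½)*(-13/59) = -3 - 13/118 = -367/118)
L(w(7), -36) - (718 - (-1318)/(-589)) = -367/118 - (718 - (-1318)/(-589)) = -367/118 - (718 - (-1318)*(-1)/589) = -367/118 - (718 - 1*1318/589) = -367/118 - (718 - 1318/589) = -367/118 - 1*421584/589 = -367/118 - 421584/589 = -49963075/69502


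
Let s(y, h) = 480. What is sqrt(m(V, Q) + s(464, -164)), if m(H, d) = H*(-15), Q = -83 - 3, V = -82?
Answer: 3*sqrt(190) ≈ 41.352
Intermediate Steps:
Q = -86
m(H, d) = -15*H
sqrt(m(V, Q) + s(464, -164)) = sqrt(-15*(-82) + 480) = sqrt(1230 + 480) = sqrt(1710) = 3*sqrt(190)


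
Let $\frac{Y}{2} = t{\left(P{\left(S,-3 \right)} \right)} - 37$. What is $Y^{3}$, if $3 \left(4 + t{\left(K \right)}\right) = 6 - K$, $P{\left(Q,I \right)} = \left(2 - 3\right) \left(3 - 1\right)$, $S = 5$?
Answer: $- \frac{12167000}{27} \approx -4.5063 \cdot 10^{5}$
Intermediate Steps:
$P{\left(Q,I \right)} = -2$ ($P{\left(Q,I \right)} = \left(-1\right) 2 = -2$)
$t{\left(K \right)} = -2 - \frac{K}{3}$ ($t{\left(K \right)} = -4 + \frac{6 - K}{3} = -4 - \left(-2 + \frac{K}{3}\right) = -2 - \frac{K}{3}$)
$Y = - \frac{230}{3}$ ($Y = 2 \left(\left(-2 - - \frac{2}{3}\right) - 37\right) = 2 \left(\left(-2 + \frac{2}{3}\right) - 37\right) = 2 \left(- \frac{4}{3} - 37\right) = 2 \left(- \frac{115}{3}\right) = - \frac{230}{3} \approx -76.667$)
$Y^{3} = \left(- \frac{230}{3}\right)^{3} = - \frac{12167000}{27}$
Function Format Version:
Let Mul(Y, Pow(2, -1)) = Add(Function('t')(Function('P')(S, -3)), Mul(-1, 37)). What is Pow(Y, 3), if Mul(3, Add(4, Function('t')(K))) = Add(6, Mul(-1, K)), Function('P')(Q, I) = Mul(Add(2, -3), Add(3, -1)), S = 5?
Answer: Rational(-12167000, 27) ≈ -4.5063e+5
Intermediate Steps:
Function('P')(Q, I) = -2 (Function('P')(Q, I) = Mul(-1, 2) = -2)
Function('t')(K) = Add(-2, Mul(Rational(-1, 3), K)) (Function('t')(K) = Add(-4, Mul(Rational(1, 3), Add(6, Mul(-1, K)))) = Add(-4, Add(2, Mul(Rational(-1, 3), K))) = Add(-2, Mul(Rational(-1, 3), K)))
Y = Rational(-230, 3) (Y = Mul(2, Add(Add(-2, Mul(Rational(-1, 3), -2)), Mul(-1, 37))) = Mul(2, Add(Add(-2, Rational(2, 3)), -37)) = Mul(2, Add(Rational(-4, 3), -37)) = Mul(2, Rational(-115, 3)) = Rational(-230, 3) ≈ -76.667)
Pow(Y, 3) = Pow(Rational(-230, 3), 3) = Rational(-12167000, 27)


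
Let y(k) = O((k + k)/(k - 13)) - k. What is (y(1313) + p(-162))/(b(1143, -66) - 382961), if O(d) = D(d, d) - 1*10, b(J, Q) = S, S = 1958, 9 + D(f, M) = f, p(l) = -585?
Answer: 95749/19050150 ≈ 0.0050262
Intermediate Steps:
D(f, M) = -9 + f
b(J, Q) = 1958
O(d) = -19 + d (O(d) = (-9 + d) - 1*10 = (-9 + d) - 10 = -19 + d)
y(k) = -19 - k + 2*k/(-13 + k) (y(k) = (-19 + (k + k)/(k - 13)) - k = (-19 + (2*k)/(-13 + k)) - k = (-19 + 2*k/(-13 + k)) - k = -19 - k + 2*k/(-13 + k))
(y(1313) + p(-162))/(b(1143, -66) - 382961) = ((247 - 1*1313² - 4*1313)/(-13 + 1313) - 585)/(1958 - 382961) = ((247 - 1*1723969 - 5252)/1300 - 585)/(-381003) = ((247 - 1723969 - 5252)/1300 - 585)*(-1/381003) = ((1/1300)*(-1728974) - 585)*(-1/381003) = (-66499/50 - 585)*(-1/381003) = -95749/50*(-1/381003) = 95749/19050150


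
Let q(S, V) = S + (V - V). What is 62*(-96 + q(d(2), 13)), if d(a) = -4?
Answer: -6200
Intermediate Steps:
q(S, V) = S (q(S, V) = S + 0 = S)
62*(-96 + q(d(2), 13)) = 62*(-96 - 4) = 62*(-100) = -6200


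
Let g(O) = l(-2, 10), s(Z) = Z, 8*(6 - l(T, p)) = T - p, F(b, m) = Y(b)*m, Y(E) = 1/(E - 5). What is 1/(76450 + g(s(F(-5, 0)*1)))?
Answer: 2/152915 ≈ 1.3079e-5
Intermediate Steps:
Y(E) = 1/(-5 + E)
F(b, m) = m/(-5 + b)
l(T, p) = 6 - T/8 + p/8 (l(T, p) = 6 - (T - p)/8 = 6 + (-T/8 + p/8) = 6 - T/8 + p/8)
g(O) = 15/2 (g(O) = 6 - 1/8*(-2) + (1/8)*10 = 6 + 1/4 + 5/4 = 15/2)
1/(76450 + g(s(F(-5, 0)*1))) = 1/(76450 + 15/2) = 1/(152915/2) = 2/152915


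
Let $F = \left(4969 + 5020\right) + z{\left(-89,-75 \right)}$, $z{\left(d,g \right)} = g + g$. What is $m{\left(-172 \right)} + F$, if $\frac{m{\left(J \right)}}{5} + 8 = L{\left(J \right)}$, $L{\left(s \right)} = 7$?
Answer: $9834$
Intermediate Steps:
$m{\left(J \right)} = -5$ ($m{\left(J \right)} = -40 + 5 \cdot 7 = -40 + 35 = -5$)
$z{\left(d,g \right)} = 2 g$
$F = 9839$ ($F = \left(4969 + 5020\right) + 2 \left(-75\right) = 9989 - 150 = 9839$)
$m{\left(-172 \right)} + F = -5 + 9839 = 9834$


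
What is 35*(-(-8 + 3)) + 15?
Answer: 190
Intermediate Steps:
35*(-(-8 + 3)) + 15 = 35*(-1*(-5)) + 15 = 35*5 + 15 = 175 + 15 = 190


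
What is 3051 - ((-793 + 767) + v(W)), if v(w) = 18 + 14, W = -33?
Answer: 3045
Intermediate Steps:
v(w) = 32
3051 - ((-793 + 767) + v(W)) = 3051 - ((-793 + 767) + 32) = 3051 - (-26 + 32) = 3051 - 1*6 = 3051 - 6 = 3045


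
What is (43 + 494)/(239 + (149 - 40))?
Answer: 179/116 ≈ 1.5431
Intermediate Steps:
(43 + 494)/(239 + (149 - 40)) = 537/(239 + 109) = 537/348 = 537*(1/348) = 179/116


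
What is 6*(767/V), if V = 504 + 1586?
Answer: 2301/1045 ≈ 2.2019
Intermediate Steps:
V = 2090
6*(767/V) = 6*(767/2090) = 2301/1045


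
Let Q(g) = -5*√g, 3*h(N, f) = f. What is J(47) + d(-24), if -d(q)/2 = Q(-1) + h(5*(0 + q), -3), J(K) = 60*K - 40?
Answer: 2782 + 10*I ≈ 2782.0 + 10.0*I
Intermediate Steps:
h(N, f) = f/3
J(K) = -40 + 60*K
d(q) = 2 + 10*I (d(q) = -2*(-5*I + (⅓)*(-3)) = -2*(-5*I - 1) = -2*(-1 - 5*I) = 2 + 10*I)
J(47) + d(-24) = (-40 + 60*47) + (2 + 10*I) = (-40 + 2820) + (2 + 10*I) = 2780 + (2 + 10*I) = 2782 + 10*I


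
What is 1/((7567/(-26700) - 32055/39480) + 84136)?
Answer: 17568600/1478132486039 ≈ 1.1886e-5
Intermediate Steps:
1/((7567/(-26700) - 32055/39480) + 84136) = 1/((7567*(-1/26700) - 32055*1/39480) + 84136) = 1/((-7567/26700 - 2137/2632) + 84136) = 1/(-19243561/17568600 + 84136) = 1/(1478132486039/17568600) = 17568600/1478132486039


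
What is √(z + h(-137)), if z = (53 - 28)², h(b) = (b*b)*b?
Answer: 2*I*√642682 ≈ 1603.3*I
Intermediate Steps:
h(b) = b³ (h(b) = b²*b = b³)
z = 625 (z = 25² = 625)
√(z + h(-137)) = √(625 + (-137)³) = √(625 - 2571353) = √(-2570728) = 2*I*√642682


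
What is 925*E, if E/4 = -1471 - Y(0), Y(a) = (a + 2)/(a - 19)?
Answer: -103403900/19 ≈ -5.4423e+6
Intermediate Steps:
Y(a) = (2 + a)/(-19 + a)
E = -111788/19 (E = 4*(-1471 - (2 + 0)/(-19 + 0)) = 4*(-1471 - 2/(-19)) = 4*(-1471 - (-1)*2/19) = 4*(-1471 - 1*(-2/19)) = 4*(-1471 + 2/19) = 4*(-27947/19) = -111788/19 ≈ -5883.6)
925*E = 925*(-111788/19) = -103403900/19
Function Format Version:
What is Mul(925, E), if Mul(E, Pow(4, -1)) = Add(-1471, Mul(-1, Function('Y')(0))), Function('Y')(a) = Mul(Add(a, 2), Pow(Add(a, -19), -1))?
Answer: Rational(-103403900, 19) ≈ -5.4423e+6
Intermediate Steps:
Function('Y')(a) = Mul(Pow(Add(-19, a), -1), Add(2, a)) (Function('Y')(a) = Mul(Add(2, a), Pow(Add(-19, a), -1)) = Mul(Pow(Add(-19, a), -1), Add(2, a)))
E = Rational(-111788, 19) (E = Mul(4, Add(-1471, Mul(-1, Mul(Pow(Add(-19, 0), -1), Add(2, 0))))) = Mul(4, Add(-1471, Mul(-1, Mul(Pow(-19, -1), 2)))) = Mul(4, Add(-1471, Mul(-1, Mul(Rational(-1, 19), 2)))) = Mul(4, Add(-1471, Mul(-1, Rational(-2, 19)))) = Mul(4, Add(-1471, Rational(2, 19))) = Mul(4, Rational(-27947, 19)) = Rational(-111788, 19) ≈ -5883.6)
Mul(925, E) = Mul(925, Rational(-111788, 19)) = Rational(-103403900, 19)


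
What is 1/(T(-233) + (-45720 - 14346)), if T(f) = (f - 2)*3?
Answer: -1/60771 ≈ -1.6455e-5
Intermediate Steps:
T(f) = -6 + 3*f (T(f) = (-2 + f)*3 = -6 + 3*f)
1/(T(-233) + (-45720 - 14346)) = 1/((-6 + 3*(-233)) + (-45720 - 14346)) = 1/((-6 - 699) - 60066) = 1/(-705 - 60066) = 1/(-60771) = -1/60771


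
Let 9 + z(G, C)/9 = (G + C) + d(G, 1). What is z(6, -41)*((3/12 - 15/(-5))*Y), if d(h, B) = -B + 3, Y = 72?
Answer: -88452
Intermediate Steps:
d(h, B) = 3 - B
z(G, C) = -63 + 9*C + 9*G (z(G, C) = -81 + 9*((G + C) + (3 - 1*1)) = -81 + 9*((C + G) + (3 - 1)) = -81 + 9*((C + G) + 2) = -81 + 9*(2 + C + G) = -81 + (18 + 9*C + 9*G) = -63 + 9*C + 9*G)
z(6, -41)*((3/12 - 15/(-5))*Y) = (-63 + 9*(-41) + 9*6)*((3/12 - 15/(-5))*72) = (-63 - 369 + 54)*((3*(1/12) - 15*(-⅕))*72) = -378*(¼ + 3)*72 = -2457*72/2 = -378*234 = -88452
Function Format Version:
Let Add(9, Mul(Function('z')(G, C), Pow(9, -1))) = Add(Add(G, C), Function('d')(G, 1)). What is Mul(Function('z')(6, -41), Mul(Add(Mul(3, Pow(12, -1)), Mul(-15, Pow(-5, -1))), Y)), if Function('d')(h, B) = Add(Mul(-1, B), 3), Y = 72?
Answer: -88452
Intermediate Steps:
Function('d')(h, B) = Add(3, Mul(-1, B))
Function('z')(G, C) = Add(-63, Mul(9, C), Mul(9, G)) (Function('z')(G, C) = Add(-81, Mul(9, Add(Add(G, C), Add(3, Mul(-1, 1))))) = Add(-81, Mul(9, Add(Add(C, G), Add(3, -1)))) = Add(-81, Mul(9, Add(Add(C, G), 2))) = Add(-81, Mul(9, Add(2, C, G))) = Add(-81, Add(18, Mul(9, C), Mul(9, G))) = Add(-63, Mul(9, C), Mul(9, G)))
Mul(Function('z')(6, -41), Mul(Add(Mul(3, Pow(12, -1)), Mul(-15, Pow(-5, -1))), Y)) = Mul(Add(-63, Mul(9, -41), Mul(9, 6)), Mul(Add(Mul(3, Pow(12, -1)), Mul(-15, Pow(-5, -1))), 72)) = Mul(Add(-63, -369, 54), Mul(Add(Mul(3, Rational(1, 12)), Mul(-15, Rational(-1, 5))), 72)) = Mul(-378, Mul(Add(Rational(1, 4), 3), 72)) = Mul(-378, Mul(Rational(13, 4), 72)) = Mul(-378, 234) = -88452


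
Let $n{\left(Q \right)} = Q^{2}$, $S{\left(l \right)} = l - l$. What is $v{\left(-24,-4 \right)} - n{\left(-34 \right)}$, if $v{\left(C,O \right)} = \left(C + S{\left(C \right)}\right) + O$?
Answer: $-1184$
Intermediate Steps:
$S{\left(l \right)} = 0$
$v{\left(C,O \right)} = C + O$ ($v{\left(C,O \right)} = \left(C + 0\right) + O = C + O$)
$v{\left(-24,-4 \right)} - n{\left(-34 \right)} = \left(-24 - 4\right) - \left(-34\right)^{2} = -28 - 1156 = -1184$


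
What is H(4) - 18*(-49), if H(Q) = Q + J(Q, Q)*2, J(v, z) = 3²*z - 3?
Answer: 952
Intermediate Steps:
J(v, z) = -3 + 9*z (J(v, z) = 9*z - 3 = -3 + 9*z)
H(Q) = -6 + 19*Q (H(Q) = Q + (-3 + 9*Q)*2 = Q + (-6 + 18*Q) = -6 + 19*Q)
H(4) - 18*(-49) = (-6 + 19*4) - 18*(-49) = (-6 + 76) + 882 = 70 + 882 = 952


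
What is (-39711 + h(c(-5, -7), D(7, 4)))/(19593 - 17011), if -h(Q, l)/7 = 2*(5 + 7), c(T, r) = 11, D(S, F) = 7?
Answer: -39879/2582 ≈ -15.445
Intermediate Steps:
h(Q, l) = -168 (h(Q, l) = -14*(5 + 7) = -14*12 = -7*24 = -168)
(-39711 + h(c(-5, -7), D(7, 4)))/(19593 - 17011) = (-39711 - 168)/(19593 - 17011) = -39879/2582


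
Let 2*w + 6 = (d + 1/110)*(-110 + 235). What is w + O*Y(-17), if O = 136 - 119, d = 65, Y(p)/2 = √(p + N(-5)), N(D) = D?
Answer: 178643/44 + 34*I*√22 ≈ 4060.1 + 159.47*I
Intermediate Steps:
Y(p) = 2*√(-5 + p) (Y(p) = 2*√(p - 5) = 2*√(-5 + p))
w = 178643/44 (w = -3 + ((65 + 1/110)*(-110 + 235))/2 = -3 + ((65 + 1/110)*125)/2 = -3 + ((7151/110)*125)/2 = -3 + (½)*(178775/22) = -3 + 178775/44 = 178643/44 ≈ 4060.1)
O = 17
w + O*Y(-17) = 178643/44 + 17*(2*√(-5 - 17)) = 178643/44 + 17*(2*√(-22)) = 178643/44 + 17*(2*(I*√22)) = 178643/44 + 17*(2*I*√22) = 178643/44 + 34*I*√22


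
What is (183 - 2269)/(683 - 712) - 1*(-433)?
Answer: 14643/29 ≈ 504.93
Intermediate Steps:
(183 - 2269)/(683 - 712) - 1*(-433) = -2086/(-29) + 433 = -2086*(-1/29) + 433 = 2086/29 + 433 = 14643/29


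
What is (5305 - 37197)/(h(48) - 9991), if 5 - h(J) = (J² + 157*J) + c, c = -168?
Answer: 15946/9829 ≈ 1.6223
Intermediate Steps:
h(J) = 173 - J² - 157*J (h(J) = 5 - ((J² + 157*J) - 168) = 5 - (-168 + J² + 157*J) = 5 + (168 - J² - 157*J) = 173 - J² - 157*J)
(5305 - 37197)/(h(48) - 9991) = (5305 - 37197)/((173 - 1*48² - 157*48) - 9991) = -31892/((173 - 1*2304 - 7536) - 9991) = -31892/((173 - 2304 - 7536) - 9991) = -31892/(-9667 - 9991) = -31892/(-19658) = -31892*(-1/19658) = 15946/9829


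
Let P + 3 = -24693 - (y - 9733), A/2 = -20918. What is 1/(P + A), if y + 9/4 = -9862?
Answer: -4/187739 ≈ -2.1306e-5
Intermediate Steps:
y = -39457/4 (y = -9/4 - 9862 = -39457/4 ≈ -9864.3)
A = -41836 (A = 2*(-20918) = -41836)
P = -20395/4 (P = -3 + (-24693 - (-39457/4 - 9733)) = -3 + (-24693 - 1*(-78389/4)) = -3 + (-24693 + 78389/4) = -3 - 20383/4 = -20395/4 ≈ -5098.8)
1/(P + A) = 1/(-20395/4 - 41836) = 1/(-187739/4) = -4/187739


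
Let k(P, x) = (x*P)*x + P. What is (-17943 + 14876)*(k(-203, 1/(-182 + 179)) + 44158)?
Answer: -1212667264/9 ≈ -1.3474e+8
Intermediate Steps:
k(P, x) = P + P*x² (k(P, x) = (P*x)*x + P = P*x² + P = P + P*x²)
(-17943 + 14876)*(k(-203, 1/(-182 + 179)) + 44158) = (-17943 + 14876)*(-203*(1 + (1/(-182 + 179))²) + 44158) = -3067*(-203*(1 + (1/(-3))²) + 44158) = -3067*(-203*(1 + (-⅓)²) + 44158) = -3067*(-203*(1 + ⅑) + 44158) = -3067*(-203*10/9 + 44158) = -3067*(-2030/9 + 44158) = -3067*395392/9 = -1212667264/9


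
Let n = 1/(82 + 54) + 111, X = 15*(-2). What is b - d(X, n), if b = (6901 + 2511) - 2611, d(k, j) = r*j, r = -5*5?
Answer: 1302361/136 ≈ 9576.2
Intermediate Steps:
X = -30
r = -25
n = 15097/136 (n = 1/136 + 111 = 15097/136 ≈ 111.01)
d(k, j) = -25*j
b = 6801 (b = 9412 - 2611 = 6801)
b - d(X, n) = 6801 - (-25)*15097/136 = 6801 - 1*(-377425/136) = 6801 + 377425/136 = 1302361/136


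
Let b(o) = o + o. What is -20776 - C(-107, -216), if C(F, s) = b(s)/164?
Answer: -851708/41 ≈ -20773.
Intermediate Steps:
b(o) = 2*o
C(F, s) = s/82 (C(F, s) = (2*s)/164 = (2*s)*(1/164) = s/82)
-20776 - C(-107, -216) = -20776 - (-216)/82 = -20776 - 1*(-108/41) = -20776 + 108/41 = -851708/41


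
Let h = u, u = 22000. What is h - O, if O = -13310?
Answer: 35310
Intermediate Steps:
h = 22000
h - O = 22000 - 1*(-13310) = 22000 + 13310 = 35310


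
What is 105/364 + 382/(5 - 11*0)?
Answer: 19939/260 ≈ 76.688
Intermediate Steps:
105/364 + 382/(5 - 11*0) = 105*(1/364) + 382/(5 + 0) = 15/52 + 382/5 = 19939/260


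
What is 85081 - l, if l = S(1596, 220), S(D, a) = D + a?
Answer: 83265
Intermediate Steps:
l = 1816 (l = 1596 + 220 = 1816)
85081 - l = 85081 - 1*1816 = 85081 - 1816 = 83265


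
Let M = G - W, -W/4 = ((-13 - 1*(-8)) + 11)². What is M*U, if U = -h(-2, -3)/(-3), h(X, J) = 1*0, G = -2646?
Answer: 0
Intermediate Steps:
h(X, J) = 0
W = -144 (W = -4*((-13 - 1*(-8)) + 11)² = -4*((-13 + 8) + 11)² = -4*(-5 + 11)² = -4*6² = -4*36 = -144)
M = -2502 (M = -2646 - 1*(-144) = -2646 + 144 = -2502)
U = 0 (U = -0/(-3) = -0*(-1)/3 = -1*0 = 0)
M*U = -2502*0 = 0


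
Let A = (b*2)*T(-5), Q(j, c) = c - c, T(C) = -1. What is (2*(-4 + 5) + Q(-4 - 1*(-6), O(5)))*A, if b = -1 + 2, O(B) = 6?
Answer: -4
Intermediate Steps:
b = 1
Q(j, c) = 0
A = -2 (A = (1*2)*(-1) = 2*(-1) = -2)
(2*(-4 + 5) + Q(-4 - 1*(-6), O(5)))*A = (2*(-4 + 5) + 0)*(-2) = (2*1 + 0)*(-2) = (2 + 0)*(-2) = 2*(-2) = -4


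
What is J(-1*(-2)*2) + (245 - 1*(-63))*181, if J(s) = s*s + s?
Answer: 55768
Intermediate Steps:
J(s) = s + s**2 (J(s) = s**2 + s = s + s**2)
J(-1*(-2)*2) + (245 - 1*(-63))*181 = (-1*(-2)*2)*(1 - 1*(-2)*2) + (245 - 1*(-63))*181 = (2*2)*(1 + 2*2) + (245 + 63)*181 = 4*(1 + 4) + 308*181 = 4*5 + 55748 = 20 + 55748 = 55768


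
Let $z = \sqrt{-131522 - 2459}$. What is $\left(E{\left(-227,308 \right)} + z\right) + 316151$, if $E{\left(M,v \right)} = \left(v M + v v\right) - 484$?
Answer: $340615 + i \sqrt{133981} \approx 3.4062 \cdot 10^{5} + 366.03 i$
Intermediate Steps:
$E{\left(M,v \right)} = -484 + v^{2} + M v$ ($E{\left(M,v \right)} = \left(M v + v^{2}\right) - 484 = \left(v^{2} + M v\right) - 484 = -484 + v^{2} + M v$)
$z = i \sqrt{133981}$ ($z = \sqrt{-133981} = i \sqrt{133981} \approx 366.03 i$)
$\left(E{\left(-227,308 \right)} + z\right) + 316151 = \left(\left(-484 + 308^{2} - 69916\right) + i \sqrt{133981}\right) + 316151 = \left(\left(-484 + 94864 - 69916\right) + i \sqrt{133981}\right) + 316151 = \left(24464 + i \sqrt{133981}\right) + 316151 = 340615 + i \sqrt{133981}$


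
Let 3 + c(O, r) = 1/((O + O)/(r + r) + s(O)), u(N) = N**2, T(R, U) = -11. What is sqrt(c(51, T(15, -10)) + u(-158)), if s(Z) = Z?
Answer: sqrt(6492361710)/510 ≈ 157.99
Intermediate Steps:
c(O, r) = -3 + 1/(O + O/r) (c(O, r) = -3 + 1/((O + O)/(r + r) + O) = -3 + 1/((2*O)/((2*r)) + O) = -3 + 1/((2*O)*(1/(2*r)) + O) = -3 + 1/(O/r + O) = -3 + 1/(O + O/r))
sqrt(c(51, T(15, -10)) + u(-158)) = sqrt((-11 - 3*51 - 3*51*(-11))/(51*(1 - 11)) + (-158)**2) = sqrt((1/51)*(-11 - 153 + 1683)/(-10) + 24964) = sqrt((1/51)*(-1/10)*1519 + 24964) = sqrt(-1519/510 + 24964) = sqrt(12730121/510) = sqrt(6492361710)/510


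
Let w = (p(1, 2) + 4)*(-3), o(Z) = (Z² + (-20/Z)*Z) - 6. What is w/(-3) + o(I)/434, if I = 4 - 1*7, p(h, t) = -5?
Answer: -451/434 ≈ -1.0392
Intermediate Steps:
I = -3 (I = 4 - 7 = -3)
o(Z) = -26 + Z² (o(Z) = (Z² - 20) - 6 = (-20 + Z²) - 6 = -26 + Z²)
w = 3 (w = (-5 + 4)*(-3) = -1*(-3) = 3)
w/(-3) + o(I)/434 = 3/(-3) + (-26 + (-3)²)/434 = 3*(-⅓) + (-26 + 9)*(1/434) = -1 - 17*1/434 = -1 - 17/434 = -451/434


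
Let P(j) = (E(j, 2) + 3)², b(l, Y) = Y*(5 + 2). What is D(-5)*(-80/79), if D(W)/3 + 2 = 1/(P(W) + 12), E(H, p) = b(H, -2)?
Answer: 63600/10507 ≈ 6.0531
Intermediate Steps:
b(l, Y) = 7*Y (b(l, Y) = Y*7 = 7*Y)
E(H, p) = -14 (E(H, p) = 7*(-2) = -14)
P(j) = 121 (P(j) = (-14 + 3)² = (-11)² = 121)
D(W) = -795/133 (D(W) = -6 + 3/(121 + 12) = -6 + 3/133 = -795/133)
D(-5)*(-80/79) = -(-63600)/(133*79) = -795/133*(-80/79) = 63600/10507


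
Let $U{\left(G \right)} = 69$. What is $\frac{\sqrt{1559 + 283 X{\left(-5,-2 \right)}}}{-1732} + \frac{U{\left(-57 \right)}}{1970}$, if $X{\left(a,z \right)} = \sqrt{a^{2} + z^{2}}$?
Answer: $\frac{69}{1970} - \frac{\sqrt{1559 + 283 \sqrt{29}}}{1732} \approx 0.0029672$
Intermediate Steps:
$\frac{\sqrt{1559 + 283 X{\left(-5,-2 \right)}}}{-1732} + \frac{U{\left(-57 \right)}}{1970} = \frac{\sqrt{1559 + 283 \sqrt{\left(-5\right)^{2} + \left(-2\right)^{2}}}}{-1732} + \frac{69}{1970} = \sqrt{1559 + 283 \sqrt{25 + 4}} \left(- \frac{1}{1732}\right) + 69 \cdot \frac{1}{1970} = \sqrt{1559 + 283 \sqrt{29}} \left(- \frac{1}{1732}\right) + \frac{69}{1970} = - \frac{\sqrt{1559 + 283 \sqrt{29}}}{1732} + \frac{69}{1970} = \frac{69}{1970} - \frac{\sqrt{1559 + 283 \sqrt{29}}}{1732}$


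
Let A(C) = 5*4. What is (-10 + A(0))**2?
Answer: 100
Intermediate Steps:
A(C) = 20
(-10 + A(0))**2 = (-10 + 20)**2 = 10**2 = 100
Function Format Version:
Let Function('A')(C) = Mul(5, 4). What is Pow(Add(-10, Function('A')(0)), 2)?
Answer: 100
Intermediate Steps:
Function('A')(C) = 20
Pow(Add(-10, Function('A')(0)), 2) = Pow(Add(-10, 20), 2) = Pow(10, 2) = 100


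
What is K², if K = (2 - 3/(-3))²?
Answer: 81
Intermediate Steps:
K = 9 (K = (2 - 3*(-⅓))² = (2 + 1)² = 3² = 9)
K² = 9² = 81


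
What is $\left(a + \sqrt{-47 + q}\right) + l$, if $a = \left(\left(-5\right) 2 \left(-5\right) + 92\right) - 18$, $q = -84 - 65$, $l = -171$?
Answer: $-47 + 14 i \approx -47.0 + 14.0 i$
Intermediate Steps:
$q = -149$
$a = 124$ ($a = \left(\left(-10\right) \left(-5\right) + 92\right) - 18 = \left(50 + 92\right) - 18 = 142 - 18 = 124$)
$\left(a + \sqrt{-47 + q}\right) + l = \left(124 + \sqrt{-47 - 149}\right) - 171 = \left(124 + \sqrt{-196}\right) - 171 = \left(124 + 14 i\right) - 171 = -47 + 14 i$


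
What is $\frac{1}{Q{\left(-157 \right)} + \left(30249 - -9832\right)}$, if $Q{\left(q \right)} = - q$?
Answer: $\frac{1}{40238} \approx 2.4852 \cdot 10^{-5}$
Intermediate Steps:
$\frac{1}{Q{\left(-157 \right)} + \left(30249 - -9832\right)} = \frac{1}{\left(-1\right) \left(-157\right) + \left(30249 - -9832\right)} = \frac{1}{157 + \left(30249 + 9832\right)} = \frac{1}{157 + 40081} = \frac{1}{40238}$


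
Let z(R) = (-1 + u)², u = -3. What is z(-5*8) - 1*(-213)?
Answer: 229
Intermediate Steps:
z(R) = 16 (z(R) = (-1 - 3)² = (-4)² = 16)
z(-5*8) - 1*(-213) = 16 - 1*(-213) = 16 + 213 = 229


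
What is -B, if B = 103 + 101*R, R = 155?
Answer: -15758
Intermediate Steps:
B = 15758 (B = 103 + 101*155 = 103 + 15655 = 15758)
-B = -1*15758 = -15758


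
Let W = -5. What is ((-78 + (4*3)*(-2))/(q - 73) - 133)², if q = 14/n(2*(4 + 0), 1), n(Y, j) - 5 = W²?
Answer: 17732521/1024 ≈ 17317.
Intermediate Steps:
n(Y, j) = 30 (n(Y, j) = 5 + (-5)² = 5 + 25 = 30)
q = 7/15 (q = 14/30 = 14*(1/30) = 7/15 ≈ 0.46667)
((-78 + (4*3)*(-2))/(q - 73) - 133)² = ((-78 + (4*3)*(-2))/(7/15 - 73) - 133)² = ((-78 + 12*(-2))/(-1088/15) - 133)² = ((-78 - 24)*(-15/1088) - 133)² = (-102*(-15/1088) - 133)² = (45/32 - 133)² = (-4211/32)² = 17732521/1024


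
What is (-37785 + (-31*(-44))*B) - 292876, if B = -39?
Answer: -383857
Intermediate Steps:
(-37785 + (-31*(-44))*B) - 292876 = (-37785 - 31*(-44)*(-39)) - 292876 = (-37785 + 1364*(-39)) - 292876 = (-37785 - 53196) - 292876 = -90981 - 292876 = -383857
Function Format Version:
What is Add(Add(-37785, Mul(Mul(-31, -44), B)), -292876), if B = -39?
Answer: -383857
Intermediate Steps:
Add(Add(-37785, Mul(Mul(-31, -44), B)), -292876) = Add(Add(-37785, Mul(Mul(-31, -44), -39)), -292876) = Add(Add(-37785, Mul(1364, -39)), -292876) = Add(Add(-37785, -53196), -292876) = Add(-90981, -292876) = -383857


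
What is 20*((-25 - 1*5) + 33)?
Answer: 60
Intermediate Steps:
20*((-25 - 1*5) + 33) = 20*((-25 - 5) + 33) = 20*(-30 + 33) = 20*3 = 60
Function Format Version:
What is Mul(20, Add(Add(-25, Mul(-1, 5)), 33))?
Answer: 60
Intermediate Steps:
Mul(20, Add(Add(-25, Mul(-1, 5)), 33)) = Mul(20, Add(Add(-25, -5), 33)) = Mul(20, Add(-30, 33)) = Mul(20, 3) = 60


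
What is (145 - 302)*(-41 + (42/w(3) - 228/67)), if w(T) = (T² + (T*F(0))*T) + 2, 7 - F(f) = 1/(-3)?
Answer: 5074711/737 ≈ 6885.6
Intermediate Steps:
F(f) = 22/3 (F(f) = 7 - 1/(-3) = 7 - 1*(-⅓) = 7 + ⅓ = 22/3)
w(T) = 2 + 25*T²/3 (w(T) = (T² + (T*(22/3))*T) + 2 = (T² + (22*T/3)*T) + 2 = (T² + 22*T²/3) + 2 = 25*T²/3 + 2 = 2 + 25*T²/3)
(145 - 302)*(-41 + (42/w(3) - 228/67)) = (145 - 302)*(-41 + (42/(2 + (25/3)*3²) - 228/67)) = -157*(-41 + (42/(2 + (25/3)*9) - 228*1/67)) = -157*(-41 + (42/(2 + 75) - 228/67)) = -157*(-41 + (42/77 - 228/67)) = -157*(-41 + (42*(1/77) - 228/67)) = -157*(-41 + (6/11 - 228/67)) = -157*(-41 - 2106/737) = -157*(-32323/737) = 5074711/737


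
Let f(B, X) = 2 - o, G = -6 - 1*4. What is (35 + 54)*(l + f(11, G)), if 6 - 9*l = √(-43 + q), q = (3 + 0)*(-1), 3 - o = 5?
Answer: 1246/3 - 89*I*√46/9 ≈ 415.33 - 67.07*I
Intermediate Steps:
o = -2 (o = 3 - 1*5 = 3 - 5 = -2)
q = -3 (q = 3*(-1) = -3)
G = -10 (G = -6 - 4 = -10)
f(B, X) = 4 (f(B, X) = 2 - 1*(-2) = 2 + 2 = 4)
l = ⅔ - I*√46/9 (l = ⅔ - √(-43 - 3)/9 = ⅔ - I*√46/9 ≈ 0.66667 - 0.75359*I)
(35 + 54)*(l + f(11, G)) = (35 + 54)*((⅔ - I*√46/9) + 4) = 89*(14/3 - I*√46/9) = 1246/3 - 89*I*√46/9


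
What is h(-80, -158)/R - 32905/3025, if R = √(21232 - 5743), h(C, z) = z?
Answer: -6581/605 - 158*√1721/5163 ≈ -12.147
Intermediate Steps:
R = 3*√1721 (R = √15489 = 3*√1721 ≈ 124.45)
h(-80, -158)/R - 32905/3025 = -158*√1721/5163 - 32905/3025 = -158*√1721/5163 - 32905*1/3025 = -158*√1721/5163 - 6581/605 = -6581/605 - 158*√1721/5163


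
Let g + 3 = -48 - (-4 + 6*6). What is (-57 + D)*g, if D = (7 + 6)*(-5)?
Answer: 10126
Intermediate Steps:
g = -83 (g = -3 + (-48 - (-4 + 6*6)) = -3 + (-48 - (-4 + 36)) = -3 + (-48 - 1*32) = -3 + (-48 - 32) = -3 - 80 = -83)
D = -65 (D = 13*(-5) = -65)
(-57 + D)*g = (-57 - 65)*(-83) = -122*(-83) = 10126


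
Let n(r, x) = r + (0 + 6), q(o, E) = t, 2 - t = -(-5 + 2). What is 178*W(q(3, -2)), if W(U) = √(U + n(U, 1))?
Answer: 356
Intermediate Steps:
t = -1 (t = 2 - (-1)*(-5 + 2) = 2 - (-1)*(-3) = 2 - 1*3 = 2 - 3 = -1)
q(o, E) = -1
n(r, x) = 6 + r (n(r, x) = r + 6 = 6 + r)
W(U) = √(6 + 2*U) (W(U) = √(U + (6 + U)) = √(6 + 2*U))
178*W(q(3, -2)) = 178*√(6 + 2*(-1)) = 178*√(6 - 2) = 178*√4 = 178*2 = 356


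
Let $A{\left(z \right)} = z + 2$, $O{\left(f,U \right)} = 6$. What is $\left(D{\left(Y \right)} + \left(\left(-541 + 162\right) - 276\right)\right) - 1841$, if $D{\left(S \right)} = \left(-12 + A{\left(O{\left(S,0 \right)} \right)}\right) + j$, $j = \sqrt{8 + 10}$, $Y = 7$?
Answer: $-2500 + 3 \sqrt{2} \approx -2495.8$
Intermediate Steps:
$j = 3 \sqrt{2}$ ($j = \sqrt{18} = 3 \sqrt{2} \approx 4.2426$)
$A{\left(z \right)} = 2 + z$
$D{\left(S \right)} = -4 + 3 \sqrt{2}$ ($D{\left(S \right)} = \left(-12 + \left(2 + 6\right)\right) + 3 \sqrt{2} = \left(-12 + 8\right) + 3 \sqrt{2} = -4 + 3 \sqrt{2}$)
$\left(D{\left(Y \right)} + \left(\left(-541 + 162\right) - 276\right)\right) - 1841 = \left(\left(-4 + 3 \sqrt{2}\right) + \left(\left(-541 + 162\right) - 276\right)\right) - 1841 = \left(\left(-4 + 3 \sqrt{2}\right) - 655\right) - 1841 = \left(-659 + 3 \sqrt{2}\right) - 1841 = -2500 + 3 \sqrt{2}$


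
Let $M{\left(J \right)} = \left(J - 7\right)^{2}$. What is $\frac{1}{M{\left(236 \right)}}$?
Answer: $\frac{1}{52441} \approx 1.9069 \cdot 10^{-5}$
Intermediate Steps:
$M{\left(J \right)} = \left(-7 + J\right)^{2}$
$\frac{1}{M{\left(236 \right)}} = \frac{1}{\left(-7 + 236\right)^{2}} = \frac{1}{229^{2}} = \frac{1}{52441}$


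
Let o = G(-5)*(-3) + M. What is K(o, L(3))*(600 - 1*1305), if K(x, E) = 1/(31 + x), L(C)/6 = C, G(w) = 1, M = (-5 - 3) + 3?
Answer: -705/23 ≈ -30.652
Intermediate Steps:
M = -5 (M = -8 + 3 = -5)
L(C) = 6*C
o = -8 (o = 1*(-3) - 5 = -3 - 5 = -8)
K(o, L(3))*(600 - 1*1305) = (600 - 1*1305)/(31 - 8) = (600 - 1305)/23 = (1/23)*(-705) = -705/23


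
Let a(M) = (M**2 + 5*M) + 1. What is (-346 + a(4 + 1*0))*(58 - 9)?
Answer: -15141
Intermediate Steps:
a(M) = 1 + M**2 + 5*M
(-346 + a(4 + 1*0))*(58 - 9) = (-346 + (1 + (4 + 1*0)**2 + 5*(4 + 1*0)))*(58 - 9) = (-346 + (1 + (4 + 0)**2 + 5*(4 + 0)))*49 = (-346 + (1 + 4**2 + 5*4))*49 = (-346 + (1 + 16 + 20))*49 = (-346 + 37)*49 = -309*49 = -15141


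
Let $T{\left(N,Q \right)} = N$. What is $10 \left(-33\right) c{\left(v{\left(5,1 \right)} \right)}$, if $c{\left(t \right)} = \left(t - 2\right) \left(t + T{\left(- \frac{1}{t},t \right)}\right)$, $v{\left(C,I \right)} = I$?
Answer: $0$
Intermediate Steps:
$c{\left(t \right)} = \left(-2 + t\right) \left(t - \frac{1}{t}\right)$ ($c{\left(t \right)} = \left(t - 2\right) \left(t - \frac{1}{t}\right) = \left(-2 + t\right) \left(t - \frac{1}{t}\right)$)
$10 \left(-33\right) c{\left(v{\left(5,1 \right)} \right)} = 10 \left(-33\right) \left(-1 + 1^{2} - 2 + \frac{2}{1}\right) = - 330 \left(-1 + 1 - 2 + 2 \cdot 1\right) = - 330 \left(-1 + 1 - 2 + 2\right) = \left(-330\right) 0 = 0$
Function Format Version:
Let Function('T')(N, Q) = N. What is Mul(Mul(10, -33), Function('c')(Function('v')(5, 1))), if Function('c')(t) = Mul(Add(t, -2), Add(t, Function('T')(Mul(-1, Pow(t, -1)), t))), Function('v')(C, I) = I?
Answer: 0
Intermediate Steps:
Function('c')(t) = Mul(Add(-2, t), Add(t, Mul(-1, Pow(t, -1)))) (Function('c')(t) = Mul(Add(t, -2), Add(t, Mul(-1, Pow(t, -1)))) = Mul(Add(-2, t), Add(t, Mul(-1, Pow(t, -1)))))
Mul(Mul(10, -33), Function('c')(Function('v')(5, 1))) = Mul(Mul(10, -33), Add(-1, Pow(1, 2), Mul(-2, 1), Mul(2, Pow(1, -1)))) = Mul(-330, Add(-1, 1, -2, Mul(2, 1))) = Mul(-330, Add(-1, 1, -2, 2)) = Mul(-330, 0) = 0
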